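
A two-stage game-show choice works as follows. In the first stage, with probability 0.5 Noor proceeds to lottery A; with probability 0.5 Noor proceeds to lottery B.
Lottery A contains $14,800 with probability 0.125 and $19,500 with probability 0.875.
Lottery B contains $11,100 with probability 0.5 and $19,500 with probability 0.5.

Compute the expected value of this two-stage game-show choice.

$17,106.25

EV(A) = 0.125 × 14800 + 0.875 × 19500 = 1850 + 17062.5 = 18912.5
EV(B) = 0.5 × 11100 + 0.5 × 19500 = 5550 + 9750 = 15300
Overall = 0.5 × 18912.5 + 0.5 × 15300 = 9456.25 + 7650 = 17106.25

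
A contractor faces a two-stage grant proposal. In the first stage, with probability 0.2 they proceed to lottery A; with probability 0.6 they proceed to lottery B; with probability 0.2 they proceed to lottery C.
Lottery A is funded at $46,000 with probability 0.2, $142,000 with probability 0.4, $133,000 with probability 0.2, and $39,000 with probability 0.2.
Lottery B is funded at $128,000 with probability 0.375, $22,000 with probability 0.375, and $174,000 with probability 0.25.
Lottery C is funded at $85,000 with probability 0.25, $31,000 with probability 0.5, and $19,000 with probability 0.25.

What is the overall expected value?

EV(A) = 0.2 × 46000 + 0.4 × 142000 + 0.2 × 133000 + 0.2 × 39000 = 9200 + 56800 + 26600 + 7800 = 100400
EV(B) = 0.375 × 128000 + 0.375 × 22000 + 0.25 × 174000 = 48000 + 8250 + 43500 = 99750
EV(C) = 0.25 × 85000 + 0.5 × 31000 + 0.25 × 19000 = 21250 + 15500 + 4750 = 41500
Overall = 0.2 × 100400 + 0.6 × 99750 + 0.2 × 41500 = 20080 + 59850 + 8300 = 88230

$88,230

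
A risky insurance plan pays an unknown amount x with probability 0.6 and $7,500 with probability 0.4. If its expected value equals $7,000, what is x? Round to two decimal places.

0.6·x + 0.4·7500 = 7000
0.6·x = 7000 − 3000 = 4000
x = 4000 / 0.6 = 6666.6667

x = $6,666.67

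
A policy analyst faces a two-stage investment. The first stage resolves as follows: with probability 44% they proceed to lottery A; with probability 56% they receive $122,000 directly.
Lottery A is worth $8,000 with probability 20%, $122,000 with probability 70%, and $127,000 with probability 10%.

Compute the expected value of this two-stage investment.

EV(A) = 0.2 × 8000 + 0.7 × 122000 + 0.1 × 127000 = 1600 + 85400 + 12700 = 99700
Branch B: 122000 (certain)
Overall = 0.44 × 99700 + 0.56 × 122000 = 43868 + 68320 = 112188

$112,188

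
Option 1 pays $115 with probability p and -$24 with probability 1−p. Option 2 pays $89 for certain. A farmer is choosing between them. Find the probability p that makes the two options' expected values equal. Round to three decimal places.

p·115 + (1−p)·(-24) = 89
139p − 24 = 89
p = (89 + 24) / 139

p = 0.813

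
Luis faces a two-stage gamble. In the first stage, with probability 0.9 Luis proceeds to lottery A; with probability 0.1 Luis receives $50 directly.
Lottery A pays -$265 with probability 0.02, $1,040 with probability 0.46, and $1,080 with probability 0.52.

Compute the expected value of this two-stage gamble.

EV(A) = 0.02 × (-265) + 0.46 × 1040 + 0.52 × 1080 = -5.3 + 478.4 + 561.6 = 1034.7
Branch B: 50 (certain)
Overall = 0.9 × 1034.7 + 0.1 × 50 = 931.23 + 5 = 936.23

$936.23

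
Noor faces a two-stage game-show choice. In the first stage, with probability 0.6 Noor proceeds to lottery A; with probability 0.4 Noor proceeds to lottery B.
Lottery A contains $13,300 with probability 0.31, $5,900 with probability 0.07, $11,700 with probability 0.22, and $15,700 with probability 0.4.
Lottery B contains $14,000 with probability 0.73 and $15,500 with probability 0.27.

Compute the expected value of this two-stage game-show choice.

$13,796

EV(A) = 0.31 × 13300 + 0.07 × 5900 + 0.22 × 11700 + 0.4 × 15700 = 4123 + 413 + 2574 + 6280 = 13390
EV(B) = 0.73 × 14000 + 0.27 × 15500 = 10220 + 4185 = 14405
Overall = 0.6 × 13390 + 0.4 × 14405 = 8034 + 5762 = 13796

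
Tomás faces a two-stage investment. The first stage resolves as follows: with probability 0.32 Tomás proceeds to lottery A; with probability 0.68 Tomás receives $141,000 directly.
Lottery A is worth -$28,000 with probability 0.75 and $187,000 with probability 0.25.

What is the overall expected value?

EV(A) = 0.75 × (-28000) + 0.25 × 187000 = -21000 + 46750 = 25750
Branch B: 141000 (certain)
Overall = 0.32 × 25750 + 0.68 × 141000 = 8240 + 95880 = 104120

$104,120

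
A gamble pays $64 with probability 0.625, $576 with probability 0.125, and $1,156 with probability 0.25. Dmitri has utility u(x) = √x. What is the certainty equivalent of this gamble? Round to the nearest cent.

$272.25

E[u] = 0.625·√64 + 0.125·√576 + 0.25·√1156 = 0.625·8 + 0.125·24 + 0.25·34 = 16.5
CE = (16.5)² = 272.25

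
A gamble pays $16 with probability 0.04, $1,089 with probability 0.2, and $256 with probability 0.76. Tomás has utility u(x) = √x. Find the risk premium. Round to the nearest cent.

$55.03

E[u] = 0.04·√16 + 0.2·√1089 + 0.76·√256 = 0.04·4 + 0.2·33 + 0.76·16 = 18.92
CE = (18.92)² = 357.9664
Risk premium = EV − CE = 413 − 357.9664 = 55.0336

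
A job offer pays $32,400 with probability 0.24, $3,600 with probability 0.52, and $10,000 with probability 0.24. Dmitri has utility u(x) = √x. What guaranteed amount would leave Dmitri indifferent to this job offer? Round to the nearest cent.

$9,682.56

E[u] = 0.24·√32400 + 0.52·√3600 + 0.24·√10000 = 0.24·180 + 0.52·60 + 0.24·100 = 98.4
CE = (98.4)² = 9682.56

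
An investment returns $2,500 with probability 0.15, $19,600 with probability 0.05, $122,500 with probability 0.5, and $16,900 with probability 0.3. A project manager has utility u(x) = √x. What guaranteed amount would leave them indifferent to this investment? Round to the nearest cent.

$52,212.25

E[u] = 0.15·√2500 + 0.05·√19600 + 0.5·√122500 + 0.3·√16900 = 0.15·50 + 0.05·140 + 0.5·350 + 0.3·130 = 228.5
CE = (228.5)² = 52212.25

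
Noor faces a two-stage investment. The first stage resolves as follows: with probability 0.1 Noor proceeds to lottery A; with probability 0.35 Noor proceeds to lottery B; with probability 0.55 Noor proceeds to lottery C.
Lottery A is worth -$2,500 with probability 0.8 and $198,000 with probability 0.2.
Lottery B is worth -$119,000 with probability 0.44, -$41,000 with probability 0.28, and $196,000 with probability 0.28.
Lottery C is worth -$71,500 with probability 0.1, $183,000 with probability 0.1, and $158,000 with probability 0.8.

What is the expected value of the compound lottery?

EV(A) = 0.8 × (-2500) + 0.2 × 198000 = -2000 + 39600 = 37600
EV(B) = 0.44 × (-119000) + 0.28 × (-41000) + 0.28 × 196000 = -52360 − 11480 + 54880 = -8960
EV(C) = 0.1 × (-71500) + 0.1 × 183000 + 0.8 × 158000 = -7150 + 18300 + 126400 = 137550
Overall = 0.1 × 37600 + 0.35 × (-8960) + 0.55 × 137550 = 3760 − 3136 + 75652.5 = 76276.5

$76,276.50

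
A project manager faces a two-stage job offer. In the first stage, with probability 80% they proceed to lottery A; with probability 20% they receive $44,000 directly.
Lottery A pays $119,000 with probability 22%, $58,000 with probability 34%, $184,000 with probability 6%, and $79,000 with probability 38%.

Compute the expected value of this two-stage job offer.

$78,368

EV(A) = 0.22 × 119000 + 0.34 × 58000 + 0.06 × 184000 + 0.38 × 79000 = 26180 + 19720 + 11040 + 30020 = 86960
Branch B: 44000 (certain)
Overall = 0.8 × 86960 + 0.2 × 44000 = 69568 + 8800 = 78368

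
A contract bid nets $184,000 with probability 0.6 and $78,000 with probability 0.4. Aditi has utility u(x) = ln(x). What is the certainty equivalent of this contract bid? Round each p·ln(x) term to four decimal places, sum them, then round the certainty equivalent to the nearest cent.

E[u] = 0.6·ln(184000) + 0.4·ln(78000) = 7.2736 + 4.5058 = 11.7794
CE = e^11.7794 ≈ 130535.43

$130,535.43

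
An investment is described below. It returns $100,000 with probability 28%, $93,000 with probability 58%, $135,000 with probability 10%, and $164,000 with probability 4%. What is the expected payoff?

EV = 0.28 × 100000 + 0.58 × 93000 + 0.1 × 135000 + 0.04 × 164000 = 28000 + 53940 + 13500 + 6560 = 102000

$102,000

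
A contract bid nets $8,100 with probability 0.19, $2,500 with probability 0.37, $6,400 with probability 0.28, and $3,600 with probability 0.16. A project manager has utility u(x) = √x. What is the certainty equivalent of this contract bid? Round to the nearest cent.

$4,569.76

E[u] = 0.19·√8100 + 0.37·√2500 + 0.28·√6400 + 0.16·√3600 = 0.19·90 + 0.37·50 + 0.28·80 + 0.16·60 = 67.6
CE = (67.6)² = 4569.76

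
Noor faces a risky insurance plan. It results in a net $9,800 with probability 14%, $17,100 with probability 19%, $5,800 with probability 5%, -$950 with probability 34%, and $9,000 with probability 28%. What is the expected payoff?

EV = 0.14 × 9800 + 0.19 × 17100 + 0.05 × 5800 + 0.34 × (-950) + 0.28 × 9000 = 1372 + 3249 + 290 − 323 + 2520 = 7108

$7,108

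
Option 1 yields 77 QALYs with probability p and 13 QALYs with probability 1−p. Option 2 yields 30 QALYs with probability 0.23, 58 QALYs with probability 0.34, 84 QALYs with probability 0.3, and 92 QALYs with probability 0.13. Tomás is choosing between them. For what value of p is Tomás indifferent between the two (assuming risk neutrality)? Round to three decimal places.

p = 0.793

EV(Option 2) = 0.23 × 30 + 0.34 × 58 + 0.3 × 84 + 0.13 × 92 = 6.9 + 19.72 + 25.2 + 11.96 = 63.78
p·77 + (1−p)·13 = 63.78
64p + 13 = 63.78
p = (63.78 − 13) / 64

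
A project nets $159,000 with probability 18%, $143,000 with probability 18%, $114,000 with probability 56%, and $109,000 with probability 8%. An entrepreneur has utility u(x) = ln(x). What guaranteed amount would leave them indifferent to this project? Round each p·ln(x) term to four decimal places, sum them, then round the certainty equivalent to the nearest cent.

E[u] = 0.18·ln(159000) + 0.18·ln(143000) + 0.56·ln(114000) + 0.08·ln(109000) = 2.1558 + 2.1367 + 6.5206 + 0.9279 = 11.7410
CE = e^11.7410 ≈ 125617.90

$125,617.90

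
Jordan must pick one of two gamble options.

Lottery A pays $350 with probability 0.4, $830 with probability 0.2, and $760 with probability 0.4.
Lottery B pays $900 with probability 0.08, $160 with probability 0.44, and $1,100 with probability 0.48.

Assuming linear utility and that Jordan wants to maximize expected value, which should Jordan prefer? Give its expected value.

Lottery B ($670.40)

Lottery A = 0.4 × 350 + 0.2 × 830 + 0.4 × 760 = 140 + 166 + 304 = 610
Lottery B = 0.08 × 900 + 0.44 × 160 + 0.48 × 1100 = 72 + 70.4 + 528 = 670.4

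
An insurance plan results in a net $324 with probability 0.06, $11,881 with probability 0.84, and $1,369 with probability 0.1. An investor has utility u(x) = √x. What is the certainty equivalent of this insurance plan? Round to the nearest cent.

E[u] = 0.06·√324 + 0.84·√11881 + 0.1·√1369 = 0.06·18 + 0.84·109 + 0.1·37 = 96.34
CE = (96.34)² = 9281.3956

$9,281.40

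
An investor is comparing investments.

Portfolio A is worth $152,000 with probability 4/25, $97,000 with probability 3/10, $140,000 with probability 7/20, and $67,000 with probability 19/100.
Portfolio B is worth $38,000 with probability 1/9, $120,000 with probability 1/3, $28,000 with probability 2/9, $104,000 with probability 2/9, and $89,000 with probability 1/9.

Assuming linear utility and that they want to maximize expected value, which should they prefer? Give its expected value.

Portfolio A ($115,150)

Portfolio A = 4/25 × 152000 + 3/10 × 97000 + 7/20 × 140000 + 19/100 × 67000 = 24320 + 29100 + 49000 + 12730 = 115150
Portfolio B = 1/9 × 38000 + 1/3 × 120000 + 2/9 × 28000 + 2/9 × 104000 + 1/9 × 89000 = 4222.2222 + 40000 + 6222.2222 + 23111.1111 + 9888.8889 = 83444.4444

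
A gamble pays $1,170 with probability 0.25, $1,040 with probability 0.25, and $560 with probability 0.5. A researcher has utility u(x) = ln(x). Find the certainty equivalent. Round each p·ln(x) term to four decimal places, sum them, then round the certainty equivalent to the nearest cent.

$785.96

E[u] = 0.25·ln(1170) + 0.25·ln(1040) + 0.5·ln(560) = 1.7662 + 1.7367 + 3.1640 = 6.6669
CE = e^6.6669 ≈ 785.96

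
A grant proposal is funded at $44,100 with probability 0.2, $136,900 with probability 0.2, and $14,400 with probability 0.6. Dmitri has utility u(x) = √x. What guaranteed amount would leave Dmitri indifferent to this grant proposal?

E[u] = 0.2·√44100 + 0.2·√136900 + 0.6·√14400 = 0.2·210 + 0.2·370 + 0.6·120 = 188
CE = (188)² = 35344

$35,344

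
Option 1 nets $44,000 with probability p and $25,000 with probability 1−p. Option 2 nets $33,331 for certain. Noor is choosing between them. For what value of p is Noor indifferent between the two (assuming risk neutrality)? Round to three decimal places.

p·44000 + (1−p)·25000 = 33331
19000p + 25000 = 33331
p = (33331 − 25000) / 19000

p = 0.438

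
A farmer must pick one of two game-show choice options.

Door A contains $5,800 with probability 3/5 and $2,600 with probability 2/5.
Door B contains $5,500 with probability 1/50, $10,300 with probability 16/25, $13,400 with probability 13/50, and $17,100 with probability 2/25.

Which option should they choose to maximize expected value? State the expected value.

Door B ($11,554)

Door A = 3/5 × 5800 + 2/5 × 2600 = 3480 + 1040 = 4520
Door B = 1/50 × 5500 + 16/25 × 10300 + 13/50 × 13400 + 2/25 × 17100 = 110 + 6592 + 3484 + 1368 = 11554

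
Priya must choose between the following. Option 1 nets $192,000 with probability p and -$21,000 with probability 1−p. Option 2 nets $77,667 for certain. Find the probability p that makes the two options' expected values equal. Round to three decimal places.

p·192000 + (1−p)·(-21000) = 77667
213000p − 21000 = 77667
p = (77667 + 21000) / 213000

p = 0.463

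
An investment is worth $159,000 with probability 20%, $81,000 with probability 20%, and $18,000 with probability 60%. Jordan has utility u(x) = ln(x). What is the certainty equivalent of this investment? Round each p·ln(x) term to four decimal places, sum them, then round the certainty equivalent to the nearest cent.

E[u] = 0.2·ln(159000) + 0.2·ln(81000) + 0.6·ln(18000) = 2.3953 + 2.2604 + 5.8789 = 10.5346
CE = e^10.5346 ≈ 37594.01

$37,594.01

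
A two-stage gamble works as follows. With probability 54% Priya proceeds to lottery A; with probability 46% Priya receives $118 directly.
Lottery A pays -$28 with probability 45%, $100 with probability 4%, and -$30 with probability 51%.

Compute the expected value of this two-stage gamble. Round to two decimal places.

EV(A) = 0.45 × (-28) + 0.04 × 100 + 0.51 × (-30) = -12.6 + 4 − 15.3 = -23.9
Branch B: 118 (certain)
Overall = 0.54 × (-23.9) + 0.46 × 118 = -12.906 + 54.28 = 41.374

$41.37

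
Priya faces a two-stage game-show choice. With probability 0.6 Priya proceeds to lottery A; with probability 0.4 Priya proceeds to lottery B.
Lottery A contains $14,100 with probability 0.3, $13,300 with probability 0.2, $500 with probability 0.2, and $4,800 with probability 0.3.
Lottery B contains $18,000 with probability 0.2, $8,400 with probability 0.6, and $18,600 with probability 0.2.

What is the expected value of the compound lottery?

$10,002

EV(A) = 0.3 × 14100 + 0.2 × 13300 + 0.2 × 500 + 0.3 × 4800 = 4230 + 2660 + 100 + 1440 = 8430
EV(B) = 0.2 × 18000 + 0.6 × 8400 + 0.2 × 18600 = 3600 + 5040 + 3720 = 12360
Overall = 0.6 × 8430 + 0.4 × 12360 = 5058 + 4944 = 10002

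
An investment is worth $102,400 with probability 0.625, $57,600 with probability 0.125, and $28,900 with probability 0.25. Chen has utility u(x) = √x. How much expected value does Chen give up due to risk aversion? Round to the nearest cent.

$4,168.75

E[u] = 0.625·√102400 + 0.125·√57600 + 0.25·√28900 = 0.625·320 + 0.125·240 + 0.25·170 = 272.5
CE = (272.5)² = 74256.25
Risk premium = EV − CE = 78425 − 74256.25 = 4168.75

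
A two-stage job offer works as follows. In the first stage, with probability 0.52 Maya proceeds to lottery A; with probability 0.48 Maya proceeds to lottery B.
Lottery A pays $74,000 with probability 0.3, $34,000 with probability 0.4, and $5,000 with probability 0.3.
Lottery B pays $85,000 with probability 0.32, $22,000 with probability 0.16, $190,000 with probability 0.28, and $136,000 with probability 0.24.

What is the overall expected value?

$75,344.80

EV(A) = 0.3 × 74000 + 0.4 × 34000 + 0.3 × 5000 = 22200 + 13600 + 1500 = 37300
EV(B) = 0.32 × 85000 + 0.16 × 22000 + 0.28 × 190000 + 0.24 × 136000 = 27200 + 3520 + 53200 + 32640 = 116560
Overall = 0.52 × 37300 + 0.48 × 116560 = 19396 + 55948.8 = 75344.8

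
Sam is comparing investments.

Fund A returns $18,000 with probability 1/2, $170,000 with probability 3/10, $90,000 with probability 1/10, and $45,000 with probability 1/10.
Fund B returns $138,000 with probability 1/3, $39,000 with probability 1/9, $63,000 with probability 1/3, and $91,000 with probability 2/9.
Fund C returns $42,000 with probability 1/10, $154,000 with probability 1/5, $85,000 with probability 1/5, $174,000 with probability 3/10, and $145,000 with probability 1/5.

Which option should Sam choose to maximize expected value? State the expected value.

Fund C ($133,200)

Fund A = 1/2 × 18000 + 3/10 × 170000 + 1/10 × 90000 + 1/10 × 45000 = 9000 + 51000 + 9000 + 4500 = 73500
Fund B = 1/3 × 138000 + 1/9 × 39000 + 1/3 × 63000 + 2/9 × 91000 = 46000 + 4333.3333 + 21000 + 20222.2222 = 91555.5556
Fund C = 1/10 × 42000 + 1/5 × 154000 + 1/5 × 85000 + 3/10 × 174000 + 1/5 × 145000 = 4200 + 30800 + 17000 + 52200 + 29000 = 133200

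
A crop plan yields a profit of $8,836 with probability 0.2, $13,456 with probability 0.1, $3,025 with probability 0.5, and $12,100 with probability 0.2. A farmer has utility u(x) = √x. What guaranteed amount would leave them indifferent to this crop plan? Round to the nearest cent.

E[u] = 0.2·√8836 + 0.1·√13456 + 0.5·√3025 + 0.2·√12100 = 0.2·94 + 0.1·116 + 0.5·55 + 0.2·110 = 79.9
CE = (79.9)² = 6384.01

$6,384.01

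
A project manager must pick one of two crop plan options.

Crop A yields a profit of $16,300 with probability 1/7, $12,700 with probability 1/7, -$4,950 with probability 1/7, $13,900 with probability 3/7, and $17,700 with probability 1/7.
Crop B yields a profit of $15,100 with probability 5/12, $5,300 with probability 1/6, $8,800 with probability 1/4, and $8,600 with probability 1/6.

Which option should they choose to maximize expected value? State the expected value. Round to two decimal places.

Crop A = 1/7 × 16300 + 1/7 × 12700 + 1/7 × (-4950) + 3/7 × 13900 + 1/7 × 17700 = 2328.5714 + 1814.2857 − 707.1429 + 5957.1429 + 2528.5714 = 11921.4286
Crop B = 5/12 × 15100 + 1/6 × 5300 + 1/4 × 8800 + 1/6 × 8600 = 6291.6667 + 883.3333 + 2200 + 1433.3333 = 10808.3333

Crop A ($11,921.43)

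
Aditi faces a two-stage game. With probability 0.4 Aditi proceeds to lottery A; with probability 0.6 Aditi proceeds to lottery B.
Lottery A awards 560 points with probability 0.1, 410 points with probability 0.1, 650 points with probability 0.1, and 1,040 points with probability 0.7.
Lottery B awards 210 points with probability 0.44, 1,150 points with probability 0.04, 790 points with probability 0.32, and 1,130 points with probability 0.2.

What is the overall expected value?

726.32 points

EV(A) = 0.1 × 560 + 0.1 × 410 + 0.1 × 650 + 0.7 × 1040 = 56 + 41 + 65 + 728 = 890
EV(B) = 0.44 × 210 + 0.04 × 1150 + 0.32 × 790 + 0.2 × 1130 = 92.4 + 46 + 252.8 + 226 = 617.2
Overall = 0.4 × 890 + 0.6 × 617.2 = 356 + 370.32 = 726.32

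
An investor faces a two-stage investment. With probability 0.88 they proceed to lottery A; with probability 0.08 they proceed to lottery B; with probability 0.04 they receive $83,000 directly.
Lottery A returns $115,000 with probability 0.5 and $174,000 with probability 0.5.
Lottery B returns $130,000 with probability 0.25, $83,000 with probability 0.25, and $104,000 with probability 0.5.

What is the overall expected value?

$138,900

EV(A) = 0.5 × 115000 + 0.5 × 174000 = 57500 + 87000 = 144500
EV(B) = 0.25 × 130000 + 0.25 × 83000 + 0.5 × 104000 = 32500 + 20750 + 52000 = 105250
Branch C: 83000 (certain)
Overall = 0.88 × 144500 + 0.08 × 105250 + 0.04 × 83000 = 127160 + 8420 + 3320 = 138900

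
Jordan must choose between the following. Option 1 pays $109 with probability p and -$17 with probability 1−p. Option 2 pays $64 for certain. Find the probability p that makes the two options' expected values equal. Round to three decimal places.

p = 0.643

p·109 + (1−p)·(-17) = 64
126p − 17 = 64
p = (64 + 17) / 126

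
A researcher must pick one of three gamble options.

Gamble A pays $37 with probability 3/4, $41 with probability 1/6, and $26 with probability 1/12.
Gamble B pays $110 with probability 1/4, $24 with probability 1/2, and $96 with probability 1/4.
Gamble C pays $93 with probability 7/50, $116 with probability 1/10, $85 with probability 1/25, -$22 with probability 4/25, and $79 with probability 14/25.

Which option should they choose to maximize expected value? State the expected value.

Gamble C ($68.74)

Gamble A = 3/4 × 37 + 1/6 × 41 + 1/12 × 26 = 27.75 + 6.8333 + 2.1667 = 36.75
Gamble B = 1/4 × 110 + 1/2 × 24 + 1/4 × 96 = 27.5 + 12 + 24 = 63.5
Gamble C = 7/50 × 93 + 1/10 × 116 + 1/25 × 85 + 4/25 × (-22) + 14/25 × 79 = 13.02 + 11.6 + 3.4 − 3.52 + 44.24 = 68.74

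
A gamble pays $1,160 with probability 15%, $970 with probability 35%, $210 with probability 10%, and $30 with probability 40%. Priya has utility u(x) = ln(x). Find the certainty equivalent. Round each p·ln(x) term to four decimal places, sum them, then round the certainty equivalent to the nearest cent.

E[u] = 0.15·ln(1160) + 0.35·ln(970) + 0.1·ln(210) + 0.4·ln(30) = 1.0584 + 2.4071 + 0.5347 + 1.3605 = 5.3607
CE = e^5.3607 ≈ 212.87

$212.87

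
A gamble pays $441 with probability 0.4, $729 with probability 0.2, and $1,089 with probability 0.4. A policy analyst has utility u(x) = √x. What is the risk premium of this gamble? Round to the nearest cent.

E[u] = 0.4·√441 + 0.2·√729 + 0.4·√1089 = 0.4·21 + 0.2·27 + 0.4·33 = 27
CE = (27)² = 729
Risk premium = EV − CE = 757.8 − 729 = 28.8

$28.80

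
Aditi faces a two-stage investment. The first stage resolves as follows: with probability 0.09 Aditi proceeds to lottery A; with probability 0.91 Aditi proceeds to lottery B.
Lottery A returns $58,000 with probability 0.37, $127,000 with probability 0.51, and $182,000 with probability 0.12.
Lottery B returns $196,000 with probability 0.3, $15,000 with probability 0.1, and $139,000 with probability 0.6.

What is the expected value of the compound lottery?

EV(A) = 0.37 × 58000 + 0.51 × 127000 + 0.12 × 182000 = 21460 + 64770 + 21840 = 108070
EV(B) = 0.3 × 196000 + 0.1 × 15000 + 0.6 × 139000 = 58800 + 1500 + 83400 = 143700
Overall = 0.09 × 108070 + 0.91 × 143700 = 9726.3 + 130767 = 140493.3

$140,493.30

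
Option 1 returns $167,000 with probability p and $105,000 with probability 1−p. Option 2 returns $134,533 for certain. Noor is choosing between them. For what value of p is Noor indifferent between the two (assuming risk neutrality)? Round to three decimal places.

p = 0.476

p·167000 + (1−p)·105000 = 134533
62000p + 105000 = 134533
p = (134533 − 105000) / 62000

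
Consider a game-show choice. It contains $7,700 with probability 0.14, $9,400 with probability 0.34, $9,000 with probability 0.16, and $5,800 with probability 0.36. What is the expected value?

$7,802

EV = 0.14 × 7700 + 0.34 × 9400 + 0.16 × 9000 + 0.36 × 5800 = 1078 + 3196 + 1440 + 2088 = 7802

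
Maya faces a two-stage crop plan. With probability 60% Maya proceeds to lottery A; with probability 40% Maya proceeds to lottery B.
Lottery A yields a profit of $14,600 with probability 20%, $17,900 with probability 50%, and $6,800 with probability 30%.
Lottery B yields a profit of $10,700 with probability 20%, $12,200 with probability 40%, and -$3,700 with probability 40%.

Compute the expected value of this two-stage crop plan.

EV(A) = 0.2 × 14600 + 0.5 × 17900 + 0.3 × 6800 = 2920 + 8950 + 2040 = 13910
EV(B) = 0.2 × 10700 + 0.4 × 12200 + 0.4 × (-3700) = 2140 + 4880 − 1480 = 5540
Overall = 0.6 × 13910 + 0.4 × 5540 = 8346 + 2216 = 10562

$10,562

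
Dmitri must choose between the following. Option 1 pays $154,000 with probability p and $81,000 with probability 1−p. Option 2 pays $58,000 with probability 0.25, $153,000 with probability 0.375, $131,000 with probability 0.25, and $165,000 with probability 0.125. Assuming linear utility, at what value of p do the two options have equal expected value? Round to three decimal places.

EV(Option 2) = 0.25 × 58000 + 0.375 × 153000 + 0.25 × 131000 + 0.125 × 165000 = 14500 + 57375 + 32750 + 20625 = 125250
p·154000 + (1−p)·81000 = 125250
73000p + 81000 = 125250
p = (125250 − 81000) / 73000

p = 0.606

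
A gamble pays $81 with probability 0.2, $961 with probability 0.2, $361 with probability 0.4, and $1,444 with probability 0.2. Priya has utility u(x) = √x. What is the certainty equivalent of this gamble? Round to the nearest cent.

E[u] = 0.2·√81 + 0.2·√961 + 0.4·√361 + 0.2·√1444 = 0.2·9 + 0.2·31 + 0.4·19 + 0.2·38 = 23.2
CE = (23.2)² = 538.24

$538.24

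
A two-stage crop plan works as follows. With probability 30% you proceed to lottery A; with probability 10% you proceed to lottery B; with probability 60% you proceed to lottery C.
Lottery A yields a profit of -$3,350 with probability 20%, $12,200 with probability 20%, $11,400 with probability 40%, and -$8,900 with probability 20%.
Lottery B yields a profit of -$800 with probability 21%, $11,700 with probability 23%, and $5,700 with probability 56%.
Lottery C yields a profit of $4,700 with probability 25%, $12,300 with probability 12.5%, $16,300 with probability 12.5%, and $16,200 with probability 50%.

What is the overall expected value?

$9,646.50

EV(A) = 0.2 × (-3350) + 0.2 × 12200 + 0.4 × 11400 + 0.2 × (-8900) = -670 + 2440 + 4560 − 1780 = 4550
EV(B) = 0.21 × (-800) + 0.23 × 11700 + 0.56 × 5700 = -168 + 2691 + 3192 = 5715
EV(C) = 0.25 × 4700 + 0.125 × 12300 + 0.125 × 16300 + 0.5 × 16200 = 1175 + 1537.5 + 2037.5 + 8100 = 12850
Overall = 0.3 × 4550 + 0.1 × 5715 + 0.6 × 12850 = 1365 + 571.5 + 7710 = 9646.5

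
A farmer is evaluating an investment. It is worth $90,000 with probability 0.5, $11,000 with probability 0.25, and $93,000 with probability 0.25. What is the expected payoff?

EV = 0.5 × 90000 + 0.25 × 11000 + 0.25 × 93000 = 45000 + 2750 + 23250 = 71000

$71,000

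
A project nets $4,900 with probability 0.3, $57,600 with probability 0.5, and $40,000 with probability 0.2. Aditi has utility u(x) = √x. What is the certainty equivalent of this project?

E[u] = 0.3·√4900 + 0.5·√57600 + 0.2·√40000 = 0.3·70 + 0.5·240 + 0.2·200 = 181
CE = (181)² = 32761

$32,761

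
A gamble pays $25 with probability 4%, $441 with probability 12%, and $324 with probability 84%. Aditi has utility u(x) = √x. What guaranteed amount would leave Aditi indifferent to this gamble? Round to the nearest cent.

$318.27

E[u] = 0.04·√25 + 0.12·√441 + 0.84·√324 = 0.04·5 + 0.12·21 + 0.84·18 = 17.84
CE = (17.84)² = 318.2656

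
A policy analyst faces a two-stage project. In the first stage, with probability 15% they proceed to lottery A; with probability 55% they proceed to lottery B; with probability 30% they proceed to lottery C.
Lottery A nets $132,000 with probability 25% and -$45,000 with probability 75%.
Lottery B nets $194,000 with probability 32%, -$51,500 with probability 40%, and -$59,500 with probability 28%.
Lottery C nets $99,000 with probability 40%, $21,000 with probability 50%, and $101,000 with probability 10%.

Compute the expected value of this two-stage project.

EV(A) = 0.25 × 132000 + 0.75 × (-45000) = 33000 − 33750 = -750
EV(B) = 0.32 × 194000 + 0.4 × (-51500) + 0.28 × (-59500) = 62080 − 20600 − 16660 = 24820
EV(C) = 0.4 × 99000 + 0.5 × 21000 + 0.1 × 101000 = 39600 + 10500 + 10100 = 60200
Overall = 0.15 × (-750) + 0.55 × 24820 + 0.3 × 60200 = -112.5 + 13651 + 18060 = 31598.5

$31,598.50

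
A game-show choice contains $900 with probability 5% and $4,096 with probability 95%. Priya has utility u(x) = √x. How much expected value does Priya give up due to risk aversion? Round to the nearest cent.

E[u] = 0.05·√900 + 0.95·√4096 = 0.05·30 + 0.95·64 = 62.3
CE = (62.3)² = 3881.29
Risk premium = EV − CE = 3936.2 − 3881.29 = 54.91

$54.91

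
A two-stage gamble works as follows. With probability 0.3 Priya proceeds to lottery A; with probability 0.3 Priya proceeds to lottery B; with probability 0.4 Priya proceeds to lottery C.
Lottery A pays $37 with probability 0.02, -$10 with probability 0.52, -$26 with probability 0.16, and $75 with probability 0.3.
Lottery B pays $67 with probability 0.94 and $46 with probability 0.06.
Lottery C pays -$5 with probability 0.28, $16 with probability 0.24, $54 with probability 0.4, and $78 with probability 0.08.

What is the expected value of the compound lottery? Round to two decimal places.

EV(A) = 0.02 × 37 + 0.52 × (-10) + 0.16 × (-26) + 0.3 × 75 = 0.74 − 5.2 − 4.16 + 22.5 = 13.88
EV(B) = 0.94 × 67 + 0.06 × 46 = 62.98 + 2.76 = 65.74
EV(C) = 0.28 × (-5) + 0.24 × 16 + 0.4 × 54 + 0.08 × 78 = -1.4 + 3.84 + 21.6 + 6.24 = 30.28
Overall = 0.3 × 13.88 + 0.3 × 65.74 + 0.4 × 30.28 = 4.164 + 19.722 + 12.112 = 35.998

$36.00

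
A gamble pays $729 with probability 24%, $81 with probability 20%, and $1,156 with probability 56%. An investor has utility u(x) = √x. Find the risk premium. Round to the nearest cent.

$92.14

E[u] = 0.24·√729 + 0.2·√81 + 0.56·√1156 = 0.24·27 + 0.2·9 + 0.56·34 = 27.32
CE = (27.32)² = 746.3824
Risk premium = EV − CE = 838.52 − 746.3824 = 92.1376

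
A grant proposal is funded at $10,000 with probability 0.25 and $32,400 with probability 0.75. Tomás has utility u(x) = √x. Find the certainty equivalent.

E[u] = 0.25·√10000 + 0.75·√32400 = 0.25·100 + 0.75·180 = 160
CE = (160)² = 25600

$25,600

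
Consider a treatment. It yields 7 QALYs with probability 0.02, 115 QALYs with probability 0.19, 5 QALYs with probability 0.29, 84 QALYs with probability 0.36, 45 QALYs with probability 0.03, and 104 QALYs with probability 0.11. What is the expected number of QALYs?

66.47 QALYs

EV = 0.02 × 7 + 0.19 × 115 + 0.29 × 5 + 0.36 × 84 + 0.03 × 45 + 0.11 × 104 = 0.14 + 21.85 + 1.45 + 30.24 + 1.35 + 11.44 = 66.47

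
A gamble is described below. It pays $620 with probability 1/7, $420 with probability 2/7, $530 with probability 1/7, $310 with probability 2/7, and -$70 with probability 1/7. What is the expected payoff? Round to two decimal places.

EV = 1/7 × 620 + 2/7 × 420 + 1/7 × 530 + 2/7 × 310 + 1/7 × (-70) = 88.5714 + 120 + 75.7143 + 88.5714 − 10 = 362.8571

$362.86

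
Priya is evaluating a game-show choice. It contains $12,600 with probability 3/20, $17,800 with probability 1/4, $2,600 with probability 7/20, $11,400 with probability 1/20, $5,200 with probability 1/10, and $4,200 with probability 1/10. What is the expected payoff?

$8,760

EV = 3/20 × 12600 + 1/4 × 17800 + 7/20 × 2600 + 1/20 × 11400 + 1/10 × 5200 + 1/10 × 4200 = 1890 + 4450 + 910 + 570 + 520 + 420 = 8760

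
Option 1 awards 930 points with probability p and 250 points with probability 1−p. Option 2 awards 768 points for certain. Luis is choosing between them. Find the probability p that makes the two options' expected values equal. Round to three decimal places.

p·930 + (1−p)·250 = 768
680p + 250 = 768
p = (768 − 250) / 680

p = 0.762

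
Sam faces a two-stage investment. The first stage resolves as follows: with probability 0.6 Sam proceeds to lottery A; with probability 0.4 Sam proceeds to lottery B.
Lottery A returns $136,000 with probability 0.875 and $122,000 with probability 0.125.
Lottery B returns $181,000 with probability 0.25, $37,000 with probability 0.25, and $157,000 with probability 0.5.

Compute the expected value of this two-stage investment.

EV(A) = 0.875 × 136000 + 0.125 × 122000 = 119000 + 15250 = 134250
EV(B) = 0.25 × 181000 + 0.25 × 37000 + 0.5 × 157000 = 45250 + 9250 + 78500 = 133000
Overall = 0.6 × 134250 + 0.4 × 133000 = 80550 + 53200 = 133750

$133,750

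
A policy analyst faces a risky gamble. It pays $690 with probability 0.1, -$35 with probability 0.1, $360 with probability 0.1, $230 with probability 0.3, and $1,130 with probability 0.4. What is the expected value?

EV = 0.1 × 690 + 0.1 × (-35) + 0.1 × 360 + 0.3 × 230 + 0.4 × 1130 = 69 − 3.5 + 36 + 69 + 452 = 622.5

$622.50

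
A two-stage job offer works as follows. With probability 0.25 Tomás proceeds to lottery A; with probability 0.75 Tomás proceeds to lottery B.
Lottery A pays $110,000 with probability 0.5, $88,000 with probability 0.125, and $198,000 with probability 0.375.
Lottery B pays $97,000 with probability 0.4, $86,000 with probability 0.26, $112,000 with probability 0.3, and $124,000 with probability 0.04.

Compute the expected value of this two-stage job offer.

EV(A) = 0.5 × 110000 + 0.125 × 88000 + 0.375 × 198000 = 55000 + 11000 + 74250 = 140250
EV(B) = 0.4 × 97000 + 0.26 × 86000 + 0.3 × 112000 + 0.04 × 124000 = 38800 + 22360 + 33600 + 4960 = 99720
Overall = 0.25 × 140250 + 0.75 × 99720 = 35062.5 + 74790 = 109852.5

$109,852.50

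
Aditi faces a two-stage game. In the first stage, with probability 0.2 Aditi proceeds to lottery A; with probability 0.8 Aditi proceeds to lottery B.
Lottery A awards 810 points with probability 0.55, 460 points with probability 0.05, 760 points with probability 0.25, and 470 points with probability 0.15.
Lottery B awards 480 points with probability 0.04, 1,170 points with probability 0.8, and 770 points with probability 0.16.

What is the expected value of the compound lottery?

1008.52 points

EV(A) = 0.55 × 810 + 0.05 × 460 + 0.25 × 760 + 0.15 × 470 = 445.5 + 23 + 190 + 70.5 = 729
EV(B) = 0.04 × 480 + 0.8 × 1170 + 0.16 × 770 = 19.2 + 936 + 123.2 = 1078.4
Overall = 0.2 × 729 + 0.8 × 1078.4 = 145.8 + 862.72 = 1008.52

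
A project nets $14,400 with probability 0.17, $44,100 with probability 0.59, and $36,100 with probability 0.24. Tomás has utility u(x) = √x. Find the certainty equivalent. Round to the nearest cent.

$36,062.01

E[u] = 0.17·√14400 + 0.59·√44100 + 0.24·√36100 = 0.17·120 + 0.59·210 + 0.24·190 = 189.9
CE = (189.9)² = 36062.01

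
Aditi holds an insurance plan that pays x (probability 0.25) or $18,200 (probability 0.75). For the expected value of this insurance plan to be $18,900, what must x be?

0.25·x + 0.75·18200 = 18900
0.25·x = 18900 − 13650 = 5250
x = 5250 / 0.25 = 21000

x = $21,000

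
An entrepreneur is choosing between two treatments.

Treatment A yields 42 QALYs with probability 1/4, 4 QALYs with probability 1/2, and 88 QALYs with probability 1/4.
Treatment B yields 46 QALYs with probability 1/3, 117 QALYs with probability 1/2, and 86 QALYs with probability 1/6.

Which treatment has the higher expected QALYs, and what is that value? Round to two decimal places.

Treatment B (88.17 QALYs)

Treatment A = 1/4 × 42 + 1/2 × 4 + 1/4 × 88 = 10.5 + 2 + 22 = 34.5
Treatment B = 1/3 × 46 + 1/2 × 117 + 1/6 × 86 = 15.3333 + 58.5 + 14.3333 = 88.1667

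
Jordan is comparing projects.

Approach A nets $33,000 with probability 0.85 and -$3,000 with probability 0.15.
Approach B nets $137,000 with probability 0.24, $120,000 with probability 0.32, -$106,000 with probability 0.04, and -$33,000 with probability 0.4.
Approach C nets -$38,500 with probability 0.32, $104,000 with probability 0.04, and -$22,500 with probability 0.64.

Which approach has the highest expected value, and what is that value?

Approach B ($53,840)

Approach A = 0.85 × 33000 + 0.15 × (-3000) = 28050 − 450 = 27600
Approach B = 0.24 × 137000 + 0.32 × 120000 + 0.04 × (-106000) + 0.4 × (-33000) = 32880 + 38400 − 4240 − 13200 = 53840
Approach C = 0.32 × (-38500) + 0.04 × 104000 + 0.64 × (-22500) = -12320 + 4160 − 14400 = -22560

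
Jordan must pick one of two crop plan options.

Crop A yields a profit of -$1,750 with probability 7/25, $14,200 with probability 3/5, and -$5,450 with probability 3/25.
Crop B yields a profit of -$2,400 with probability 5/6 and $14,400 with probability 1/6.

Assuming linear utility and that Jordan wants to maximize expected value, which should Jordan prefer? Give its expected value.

Crop A = 7/25 × (-1750) + 3/5 × 14200 + 3/25 × (-5450) = -490 + 8520 − 654 = 7376
Crop B = 5/6 × (-2400) + 1/6 × 14400 = -2000 + 2400 = 400

Crop A ($7,376)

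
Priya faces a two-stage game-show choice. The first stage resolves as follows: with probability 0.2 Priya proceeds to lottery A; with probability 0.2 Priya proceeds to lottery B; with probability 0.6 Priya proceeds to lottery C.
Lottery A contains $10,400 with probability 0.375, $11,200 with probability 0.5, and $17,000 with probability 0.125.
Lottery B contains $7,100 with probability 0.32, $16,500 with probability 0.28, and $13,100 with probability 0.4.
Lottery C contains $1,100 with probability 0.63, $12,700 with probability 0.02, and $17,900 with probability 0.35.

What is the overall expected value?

$9,078.60

EV(A) = 0.375 × 10400 + 0.5 × 11200 + 0.125 × 17000 = 3900 + 5600 + 2125 = 11625
EV(B) = 0.32 × 7100 + 0.28 × 16500 + 0.4 × 13100 = 2272 + 4620 + 5240 = 12132
EV(C) = 0.63 × 1100 + 0.02 × 12700 + 0.35 × 17900 = 693 + 254 + 6265 = 7212
Overall = 0.2 × 11625 + 0.2 × 12132 + 0.6 × 7212 = 2325 + 2426.4 + 4327.2 = 9078.6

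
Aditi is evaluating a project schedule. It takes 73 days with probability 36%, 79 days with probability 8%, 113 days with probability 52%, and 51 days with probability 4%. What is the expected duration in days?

EV = 0.36 × 73 + 0.08 × 79 + 0.52 × 113 + 0.04 × 51 = 26.28 + 6.32 + 58.76 + 2.04 = 93.4

93.4 days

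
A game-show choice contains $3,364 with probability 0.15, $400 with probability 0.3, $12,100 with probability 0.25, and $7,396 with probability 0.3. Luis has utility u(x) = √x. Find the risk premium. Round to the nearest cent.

$1,244.40

E[u] = 0.15·√3364 + 0.3·√400 + 0.25·√12100 + 0.3·√7396 = 0.15·58 + 0.3·20 + 0.25·110 + 0.3·86 = 68
CE = (68)² = 4624
Risk premium = EV − CE = 5868.4 − 4624 = 1244.4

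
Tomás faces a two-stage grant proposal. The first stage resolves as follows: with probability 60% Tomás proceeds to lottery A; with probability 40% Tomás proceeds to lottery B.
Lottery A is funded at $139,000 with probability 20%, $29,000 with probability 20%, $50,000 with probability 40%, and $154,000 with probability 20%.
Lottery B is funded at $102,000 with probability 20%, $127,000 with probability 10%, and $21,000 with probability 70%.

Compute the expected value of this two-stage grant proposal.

EV(A) = 0.2 × 139000 + 0.2 × 29000 + 0.4 × 50000 + 0.2 × 154000 = 27800 + 5800 + 20000 + 30800 = 84400
EV(B) = 0.2 × 102000 + 0.1 × 127000 + 0.7 × 21000 = 20400 + 12700 + 14700 = 47800
Overall = 0.6 × 84400 + 0.4 × 47800 = 50640 + 19120 = 69760

$69,760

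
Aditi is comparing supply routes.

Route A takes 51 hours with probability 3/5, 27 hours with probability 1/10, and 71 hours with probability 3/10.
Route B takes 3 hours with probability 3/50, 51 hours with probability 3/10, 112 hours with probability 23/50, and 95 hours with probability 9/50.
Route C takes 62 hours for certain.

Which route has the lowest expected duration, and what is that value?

Route A = 3/5 × 51 + 1/10 × 27 + 3/10 × 71 = 30.6 + 2.7 + 21.3 = 54.6
Route B = 3/50 × 3 + 3/10 × 51 + 23/50 × 112 + 9/50 × 95 = 0.18 + 15.3 + 51.52 + 17.1 = 84.1
Route C: 62 (certain)

Route A (54.6 hours)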